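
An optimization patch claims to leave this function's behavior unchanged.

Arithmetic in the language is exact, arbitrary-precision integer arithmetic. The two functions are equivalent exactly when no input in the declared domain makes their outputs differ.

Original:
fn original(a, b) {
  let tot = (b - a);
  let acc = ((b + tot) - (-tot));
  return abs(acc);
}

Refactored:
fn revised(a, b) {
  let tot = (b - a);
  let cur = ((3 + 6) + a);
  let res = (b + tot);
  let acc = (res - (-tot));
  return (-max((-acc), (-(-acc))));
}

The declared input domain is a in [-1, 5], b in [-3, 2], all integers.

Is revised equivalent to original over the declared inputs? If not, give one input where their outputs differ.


There is a counterexample at a=-1, b=-3: 7 on one side, -7 on the other.
original: tot = -2; acc = -7; return 7
revised: tot = -2; cur = 8; res = -5; acc = -7; return -7
verdict: not equivalent; witness: a=-1, b=-3


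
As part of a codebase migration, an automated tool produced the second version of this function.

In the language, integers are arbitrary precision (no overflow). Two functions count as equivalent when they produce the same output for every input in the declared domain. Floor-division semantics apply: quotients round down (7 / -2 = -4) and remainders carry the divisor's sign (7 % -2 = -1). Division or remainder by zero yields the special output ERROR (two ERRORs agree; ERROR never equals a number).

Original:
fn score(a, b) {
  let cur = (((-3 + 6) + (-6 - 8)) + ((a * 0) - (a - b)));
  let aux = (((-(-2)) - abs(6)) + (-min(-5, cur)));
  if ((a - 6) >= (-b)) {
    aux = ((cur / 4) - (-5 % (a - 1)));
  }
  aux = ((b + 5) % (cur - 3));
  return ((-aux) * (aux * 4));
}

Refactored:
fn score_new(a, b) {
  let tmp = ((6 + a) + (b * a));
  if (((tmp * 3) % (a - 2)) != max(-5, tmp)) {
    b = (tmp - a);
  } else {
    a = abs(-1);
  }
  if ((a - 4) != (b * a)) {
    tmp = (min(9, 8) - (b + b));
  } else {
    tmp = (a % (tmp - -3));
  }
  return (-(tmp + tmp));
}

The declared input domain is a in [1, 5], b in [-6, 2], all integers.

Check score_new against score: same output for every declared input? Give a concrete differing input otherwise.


Run the pair on a=1, b=-6.
score: cur=-18, then aux=14, then ((a - 6) >= (-b)) is false, then aux=-1, then returns -4
score_new: tmp=1, then (((tmp * 3) % (a - 2)) != max(-5, tmp)) is true, then b=0, then ((a - 4) != (b * a)) is true, then tmp=8, then returns -16
-4 != -16, so the rewrite changes behavior.
verdict: not equivalent; witness: a=1, b=-6


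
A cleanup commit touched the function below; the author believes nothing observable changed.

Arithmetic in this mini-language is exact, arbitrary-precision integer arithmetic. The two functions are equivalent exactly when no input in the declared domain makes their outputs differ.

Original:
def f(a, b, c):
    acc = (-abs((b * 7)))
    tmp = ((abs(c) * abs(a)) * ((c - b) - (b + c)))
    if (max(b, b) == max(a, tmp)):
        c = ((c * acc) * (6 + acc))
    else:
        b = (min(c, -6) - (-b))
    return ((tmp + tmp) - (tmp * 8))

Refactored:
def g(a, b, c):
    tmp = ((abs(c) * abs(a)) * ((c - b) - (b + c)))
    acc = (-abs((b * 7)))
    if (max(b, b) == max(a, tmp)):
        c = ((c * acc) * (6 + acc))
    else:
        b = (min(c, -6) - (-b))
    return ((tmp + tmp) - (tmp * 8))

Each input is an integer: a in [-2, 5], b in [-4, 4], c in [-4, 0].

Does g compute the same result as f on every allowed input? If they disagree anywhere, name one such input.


Changes here: same computation, different form; the full 360-point sweep finds no disagreement.
verdict: equivalent


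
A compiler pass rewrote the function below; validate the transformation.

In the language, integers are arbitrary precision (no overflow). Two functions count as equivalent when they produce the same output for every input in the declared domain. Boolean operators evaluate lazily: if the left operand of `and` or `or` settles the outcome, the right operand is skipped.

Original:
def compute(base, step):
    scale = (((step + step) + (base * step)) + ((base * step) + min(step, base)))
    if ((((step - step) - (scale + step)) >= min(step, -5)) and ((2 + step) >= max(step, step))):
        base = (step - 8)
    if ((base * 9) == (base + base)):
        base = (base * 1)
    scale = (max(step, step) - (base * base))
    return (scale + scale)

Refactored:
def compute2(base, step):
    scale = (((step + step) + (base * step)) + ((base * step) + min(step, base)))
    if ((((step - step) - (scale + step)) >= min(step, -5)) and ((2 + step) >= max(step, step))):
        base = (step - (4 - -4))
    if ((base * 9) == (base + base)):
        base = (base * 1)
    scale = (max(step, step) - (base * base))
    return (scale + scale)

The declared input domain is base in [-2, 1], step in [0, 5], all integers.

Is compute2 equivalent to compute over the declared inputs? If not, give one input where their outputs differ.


This is a faithful refactor — constant usage differs, and arithmetic usage differs, but the computed results match everywhere.
One worked example (base=-1, step=4) — compute: scale := -1 | ((((step - step) - (scale + step)) >= min(step, -5)) and ((2 + step) >= max(step, step))): true | base := -4 | ((base * 9) == (base + base)): false | scale := -12 | result -24; compute2: scale := -1 | ((((step - step) - (scale + step)) >= min(step, -5)) and ((2 + step) >= max(step, step))): true | base := -4 | ((base * 9) == (base + base)): false | scale := -12 | result -24; agreement on -24.
Sweeping the whole domain (24 inputs) finds no disagreement.
verdict: equivalent


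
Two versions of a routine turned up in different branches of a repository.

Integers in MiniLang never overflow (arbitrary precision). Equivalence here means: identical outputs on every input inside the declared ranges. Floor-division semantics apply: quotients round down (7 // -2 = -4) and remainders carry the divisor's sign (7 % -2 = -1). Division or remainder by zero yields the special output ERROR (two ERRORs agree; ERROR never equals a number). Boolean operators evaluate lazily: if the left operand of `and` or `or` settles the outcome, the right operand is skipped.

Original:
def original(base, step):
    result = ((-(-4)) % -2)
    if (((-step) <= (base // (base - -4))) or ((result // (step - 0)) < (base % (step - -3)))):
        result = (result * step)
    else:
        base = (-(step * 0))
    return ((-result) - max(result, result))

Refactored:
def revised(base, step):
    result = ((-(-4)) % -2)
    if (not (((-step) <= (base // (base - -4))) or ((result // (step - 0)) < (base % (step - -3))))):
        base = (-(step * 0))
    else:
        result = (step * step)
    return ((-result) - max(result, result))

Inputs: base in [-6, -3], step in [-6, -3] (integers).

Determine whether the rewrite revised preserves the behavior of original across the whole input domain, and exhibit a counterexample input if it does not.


At base=-6, step=-3: original gives 0, revised gives -18.
verdict: not equivalent; witness: base=-6, step=-3


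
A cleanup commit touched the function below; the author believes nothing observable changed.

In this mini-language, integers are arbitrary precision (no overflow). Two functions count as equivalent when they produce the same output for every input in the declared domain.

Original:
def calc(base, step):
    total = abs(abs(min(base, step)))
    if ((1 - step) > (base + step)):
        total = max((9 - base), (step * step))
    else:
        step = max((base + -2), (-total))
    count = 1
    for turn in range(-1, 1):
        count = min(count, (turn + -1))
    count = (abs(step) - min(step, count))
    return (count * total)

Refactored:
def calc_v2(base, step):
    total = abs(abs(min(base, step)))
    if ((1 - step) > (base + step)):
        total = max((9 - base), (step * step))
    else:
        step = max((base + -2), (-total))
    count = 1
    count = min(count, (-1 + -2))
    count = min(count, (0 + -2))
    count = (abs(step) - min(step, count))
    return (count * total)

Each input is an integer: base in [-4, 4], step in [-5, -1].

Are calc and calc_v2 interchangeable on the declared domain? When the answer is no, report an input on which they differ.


At base=-4, step=-2: calc gives 52, calc_v2 gives 65.
verdict: not equivalent; witness: base=-4, step=-2


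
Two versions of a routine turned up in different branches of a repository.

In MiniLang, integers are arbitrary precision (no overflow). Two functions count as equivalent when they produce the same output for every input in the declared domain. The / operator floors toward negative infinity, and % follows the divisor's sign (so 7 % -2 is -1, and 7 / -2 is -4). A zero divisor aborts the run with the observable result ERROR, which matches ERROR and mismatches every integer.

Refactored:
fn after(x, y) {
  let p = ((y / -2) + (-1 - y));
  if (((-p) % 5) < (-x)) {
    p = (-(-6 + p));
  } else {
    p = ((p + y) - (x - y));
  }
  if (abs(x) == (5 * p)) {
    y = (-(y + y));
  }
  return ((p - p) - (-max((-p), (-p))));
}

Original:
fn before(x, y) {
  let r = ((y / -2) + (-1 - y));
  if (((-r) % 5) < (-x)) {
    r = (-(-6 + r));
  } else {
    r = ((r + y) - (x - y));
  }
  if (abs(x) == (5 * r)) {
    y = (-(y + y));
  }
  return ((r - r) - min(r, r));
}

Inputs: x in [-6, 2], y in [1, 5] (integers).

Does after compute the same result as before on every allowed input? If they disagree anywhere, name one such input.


Reading the diff, among the changes: local variable names differ, plus min/max/abs usage differs.
One worked example (x=-6, y=2) — before: r=-4, then (((-r) % 5) < (-x)) is true, then r=10, then (abs(x) == (5 * r)) is false, then returns -10; after: p=-4, then (((-p) % 5) < (-x)) is true, then p=10, then (abs(x) == (5 * p)) is false, then returns -10; agreement on -10.
An exhaustive pass over the 45 declared inputs shows identical outputs.
verdict: equivalent


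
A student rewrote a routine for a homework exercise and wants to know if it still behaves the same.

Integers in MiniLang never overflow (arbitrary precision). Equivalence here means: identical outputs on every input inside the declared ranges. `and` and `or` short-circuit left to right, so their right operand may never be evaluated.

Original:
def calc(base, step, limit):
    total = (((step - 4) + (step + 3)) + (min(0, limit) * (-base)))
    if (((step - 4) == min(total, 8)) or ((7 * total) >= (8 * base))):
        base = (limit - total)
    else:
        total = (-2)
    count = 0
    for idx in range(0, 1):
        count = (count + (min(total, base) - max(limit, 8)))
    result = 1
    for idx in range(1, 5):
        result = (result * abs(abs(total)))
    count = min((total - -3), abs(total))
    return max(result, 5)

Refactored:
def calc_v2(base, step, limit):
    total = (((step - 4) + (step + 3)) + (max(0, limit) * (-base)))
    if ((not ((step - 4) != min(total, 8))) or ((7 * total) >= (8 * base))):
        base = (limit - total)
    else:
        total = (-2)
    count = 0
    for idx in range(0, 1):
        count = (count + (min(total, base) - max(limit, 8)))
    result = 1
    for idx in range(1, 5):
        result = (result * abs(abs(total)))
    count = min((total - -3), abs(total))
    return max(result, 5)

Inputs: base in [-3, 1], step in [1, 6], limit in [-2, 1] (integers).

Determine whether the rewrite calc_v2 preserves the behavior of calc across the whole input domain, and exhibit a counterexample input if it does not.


base=-3, step=1, limit=-2 yields 16 from calc but 5 from calc_v2.
verdict: not equivalent; witness: base=-3, step=1, limit=-2


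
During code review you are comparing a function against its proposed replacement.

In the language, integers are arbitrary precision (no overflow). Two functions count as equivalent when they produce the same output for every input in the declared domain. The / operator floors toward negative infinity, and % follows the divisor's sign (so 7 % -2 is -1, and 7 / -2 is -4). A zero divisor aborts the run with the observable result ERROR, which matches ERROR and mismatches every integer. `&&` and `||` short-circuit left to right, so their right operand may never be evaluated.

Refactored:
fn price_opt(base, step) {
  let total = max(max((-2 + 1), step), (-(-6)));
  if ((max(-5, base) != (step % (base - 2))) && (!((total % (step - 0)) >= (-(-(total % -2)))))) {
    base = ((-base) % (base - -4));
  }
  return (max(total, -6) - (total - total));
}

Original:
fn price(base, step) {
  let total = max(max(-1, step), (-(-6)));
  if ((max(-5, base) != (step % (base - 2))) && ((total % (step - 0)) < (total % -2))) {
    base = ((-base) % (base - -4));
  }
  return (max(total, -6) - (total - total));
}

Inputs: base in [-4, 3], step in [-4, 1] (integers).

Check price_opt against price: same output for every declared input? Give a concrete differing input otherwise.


Side by side, the visible changes include: comparison usage differs, plus arithmetic usage differs, plus boolean connective usage differs, plus constant usage differs.
Tracing base=-2, step=-3: price: total := 6 | ((max(-5, base) != (step % (base - 2))) && ((total % (step - 0)) < (total % -2))): false | result 6 | price_opt: total := 6 | ((max(-5, base) != (step % (base - 2))) && (!((total % (step - 0)) >= (-(-(total % -2)))))): false | result 6 — matching result 6.
Across all 48 domain points the two functions coincide.
verdict: equivalent


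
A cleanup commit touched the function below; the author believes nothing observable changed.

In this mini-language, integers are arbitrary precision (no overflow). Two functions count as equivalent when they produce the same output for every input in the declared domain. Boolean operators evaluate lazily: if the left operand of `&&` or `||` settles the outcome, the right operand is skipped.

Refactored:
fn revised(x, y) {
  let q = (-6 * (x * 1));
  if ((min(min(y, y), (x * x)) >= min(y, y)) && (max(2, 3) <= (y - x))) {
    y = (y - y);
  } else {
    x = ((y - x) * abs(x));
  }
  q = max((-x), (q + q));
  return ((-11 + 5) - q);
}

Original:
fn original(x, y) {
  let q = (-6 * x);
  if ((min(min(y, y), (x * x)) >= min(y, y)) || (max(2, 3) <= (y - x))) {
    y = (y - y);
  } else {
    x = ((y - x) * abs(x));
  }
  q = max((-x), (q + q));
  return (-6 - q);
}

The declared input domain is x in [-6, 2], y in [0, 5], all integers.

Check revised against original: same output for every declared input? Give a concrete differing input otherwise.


Consider the input x=1, y=0.
original: q := -6 | ((min(min(y, y), (x * x)) >= min(y, y)) || (max(2, 3) <= (y - x))): true | y := 0 | q := -1 | result -5
revised: q := -6 | ((min(min(y, y), (x * x)) >= min(y, y)) && (max(2, 3) <= (y - x))): false | x := -1 | q := 1 | result -7
-5 and -7 differ, so these are not the same function on this domain.
verdict: not equivalent; witness: x=1, y=0


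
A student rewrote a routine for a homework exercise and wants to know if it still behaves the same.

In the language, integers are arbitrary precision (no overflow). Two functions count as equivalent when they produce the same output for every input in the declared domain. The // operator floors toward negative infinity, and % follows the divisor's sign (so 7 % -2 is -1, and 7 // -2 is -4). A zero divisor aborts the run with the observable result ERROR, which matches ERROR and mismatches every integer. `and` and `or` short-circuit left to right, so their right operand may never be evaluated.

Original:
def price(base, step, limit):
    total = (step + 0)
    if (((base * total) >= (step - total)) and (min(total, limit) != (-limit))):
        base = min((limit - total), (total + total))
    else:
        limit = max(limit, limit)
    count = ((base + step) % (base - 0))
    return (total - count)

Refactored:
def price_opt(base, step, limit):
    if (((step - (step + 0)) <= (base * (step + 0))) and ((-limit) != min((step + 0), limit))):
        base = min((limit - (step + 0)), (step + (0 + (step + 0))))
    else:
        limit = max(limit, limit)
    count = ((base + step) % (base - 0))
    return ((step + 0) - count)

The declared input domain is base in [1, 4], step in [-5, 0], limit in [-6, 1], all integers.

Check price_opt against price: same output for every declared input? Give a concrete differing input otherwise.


The two versions differ — the changes include local variable names differ; statement counts differ; constant usage differs; comparison usage differs; arithmetic usage differs.
Spot check at base=3, step=-3, limit=-5 — price: total = -3; (((base * total) >= (step - total)) and (min(total, limit) != (-limit))) -> false; limit = -5; count = 0; return -3. price_opt: (((step - (step + 0)) <= (base * (step + 0))) and ((-limit) != min((step + 0), limit))) -> false; limit = -5; count = 0; return -3. Both give -3.
Every one of the 192 inputs gives matching results.
verdict: equivalent


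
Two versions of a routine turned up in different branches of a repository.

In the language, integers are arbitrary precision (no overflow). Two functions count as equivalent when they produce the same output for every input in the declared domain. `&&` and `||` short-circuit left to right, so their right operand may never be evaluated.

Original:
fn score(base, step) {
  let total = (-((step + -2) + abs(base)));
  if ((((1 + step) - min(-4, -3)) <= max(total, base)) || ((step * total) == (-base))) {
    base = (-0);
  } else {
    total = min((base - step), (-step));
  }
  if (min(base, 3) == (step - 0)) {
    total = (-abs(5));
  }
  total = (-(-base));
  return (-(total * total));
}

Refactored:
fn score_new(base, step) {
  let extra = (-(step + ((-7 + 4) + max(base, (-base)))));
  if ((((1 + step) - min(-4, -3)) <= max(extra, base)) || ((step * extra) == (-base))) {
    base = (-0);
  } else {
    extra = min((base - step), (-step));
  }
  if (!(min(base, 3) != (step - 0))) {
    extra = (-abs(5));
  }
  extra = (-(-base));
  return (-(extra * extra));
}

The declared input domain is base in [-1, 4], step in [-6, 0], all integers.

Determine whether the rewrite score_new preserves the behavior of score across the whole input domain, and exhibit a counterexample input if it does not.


Not equivalent: base=2, step=-2 separates them (-4 vs 0).
score: total = 2; ((((1 + step) - min(-4, -3)) <= max(total, base)) || ((step * total) == (-base))) -> false; total = 2; (min(base, 3) == (step - 0)) -> false; total = 2; return -4
score_new: extra = 3; ((((1 + step) - min(-4, -3)) <= max(extra, base)) || ((step * extra) == (-base))) -> true; base = 0; (!(min(base, 3) != (step - 0))) -> false; extra = 0; return 0
verdict: not equivalent; witness: base=2, step=-2


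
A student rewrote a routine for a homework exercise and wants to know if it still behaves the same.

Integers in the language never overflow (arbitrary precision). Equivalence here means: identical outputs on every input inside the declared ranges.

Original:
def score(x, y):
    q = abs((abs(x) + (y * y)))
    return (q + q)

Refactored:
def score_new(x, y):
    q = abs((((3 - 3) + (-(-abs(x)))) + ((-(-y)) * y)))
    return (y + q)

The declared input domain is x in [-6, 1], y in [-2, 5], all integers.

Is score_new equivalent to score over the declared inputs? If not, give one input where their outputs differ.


Not equivalent: x=-6, y=-2 separates them (20 vs 8).
score: q := 10 | result 20
score_new: q := 10 | result 8
verdict: not equivalent; witness: x=-6, y=-2


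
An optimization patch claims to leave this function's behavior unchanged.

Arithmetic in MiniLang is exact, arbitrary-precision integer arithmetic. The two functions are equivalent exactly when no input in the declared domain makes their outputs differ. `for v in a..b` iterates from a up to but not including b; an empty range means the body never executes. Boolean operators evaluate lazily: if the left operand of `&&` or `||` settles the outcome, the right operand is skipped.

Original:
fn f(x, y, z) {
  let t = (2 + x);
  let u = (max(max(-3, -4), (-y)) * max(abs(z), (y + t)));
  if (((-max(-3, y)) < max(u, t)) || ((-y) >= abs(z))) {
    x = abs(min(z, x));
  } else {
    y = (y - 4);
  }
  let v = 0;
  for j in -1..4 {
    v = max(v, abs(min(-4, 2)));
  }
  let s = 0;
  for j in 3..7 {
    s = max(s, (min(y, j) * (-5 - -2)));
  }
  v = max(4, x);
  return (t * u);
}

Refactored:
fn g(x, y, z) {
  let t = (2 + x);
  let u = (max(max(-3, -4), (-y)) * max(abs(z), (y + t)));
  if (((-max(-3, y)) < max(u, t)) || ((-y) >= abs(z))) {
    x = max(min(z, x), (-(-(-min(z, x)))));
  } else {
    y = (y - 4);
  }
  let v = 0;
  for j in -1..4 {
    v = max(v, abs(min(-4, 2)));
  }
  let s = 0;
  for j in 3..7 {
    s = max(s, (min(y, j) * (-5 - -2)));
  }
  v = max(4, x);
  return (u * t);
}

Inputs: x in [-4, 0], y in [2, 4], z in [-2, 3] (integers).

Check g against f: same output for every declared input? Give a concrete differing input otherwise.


This is a faithful refactor — min/max/abs usage differs, but the computed results match everywhere.
As a probe, take x=-2, y=4, z=1: f runs t := 0 | u := -12 | (((-max(-3, y)) < max(u, t)) || ((-y) >= abs(z))): true | x := 2 | v := 0 | iter j=-1: | v := 4 | iter j=0: | v := 4 | iter j=1: | v := 4 | iter j=2: | v := 4 | iter j=3: | v := 4 | s := 0 | iter j=3: | s := 0 | iter j=4: | s := 0 | iter j=5: | s := 0 | iter j=6: | s := 0 | v := 4 | result 0; g runs t := 0 | u := -12 | (((-max(-3, y)) < max(u, t)) || ((-y) >= abs(z))): true | x := 2 | v := 0 | iter j=-1: | v := 4 | iter j=0: | v := 4 | iter j=1: | v := 4 | iter j=2: | v := 4 | iter j=3: | v := 4 | s := 0 | iter j=3: | s := 0 | iter j=4: | s := 0 | iter j=5: | s := 0 | iter j=6: | s := 0 | v := 4 | result 0; both end at 0.
Checked all 90 inputs in the declared domain: the outputs agree on every one.
verdict: equivalent


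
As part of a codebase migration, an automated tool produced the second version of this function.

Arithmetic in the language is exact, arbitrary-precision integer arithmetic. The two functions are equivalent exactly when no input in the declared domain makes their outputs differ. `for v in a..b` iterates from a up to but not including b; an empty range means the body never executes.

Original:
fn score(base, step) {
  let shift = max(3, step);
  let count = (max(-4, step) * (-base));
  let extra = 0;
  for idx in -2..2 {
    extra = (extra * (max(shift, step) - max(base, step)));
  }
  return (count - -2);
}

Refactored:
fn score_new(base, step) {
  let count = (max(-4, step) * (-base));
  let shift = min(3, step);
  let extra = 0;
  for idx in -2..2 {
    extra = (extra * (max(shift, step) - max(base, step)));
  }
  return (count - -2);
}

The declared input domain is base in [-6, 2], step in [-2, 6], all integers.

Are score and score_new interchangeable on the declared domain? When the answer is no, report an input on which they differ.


The suspicious edit (`max(3, step)` became `min(3, step)`) never changes the result for any input inside the declared domain; all 81 inputs agree.
verdict: equivalent


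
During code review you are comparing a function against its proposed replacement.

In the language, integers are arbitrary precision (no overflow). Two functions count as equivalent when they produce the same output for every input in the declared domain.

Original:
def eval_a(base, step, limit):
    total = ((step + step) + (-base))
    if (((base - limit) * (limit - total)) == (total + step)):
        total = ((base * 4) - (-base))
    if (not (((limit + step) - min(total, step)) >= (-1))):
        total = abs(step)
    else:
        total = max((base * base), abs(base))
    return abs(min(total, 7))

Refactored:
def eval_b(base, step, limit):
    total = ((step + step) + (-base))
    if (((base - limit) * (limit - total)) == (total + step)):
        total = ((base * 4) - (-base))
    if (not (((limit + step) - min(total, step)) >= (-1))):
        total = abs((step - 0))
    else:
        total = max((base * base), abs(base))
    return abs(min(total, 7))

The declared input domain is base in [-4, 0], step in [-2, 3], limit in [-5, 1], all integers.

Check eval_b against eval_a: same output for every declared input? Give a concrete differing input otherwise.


Reading the diff, among the changes: constant usage differs, plus arithmetic usage differs.
One worked example (base=-3, step=1, limit=-5) — eval_a: total := 5 | (((base - limit) * (limit - total)) == (total + step)): false | (not (((limit + step) - min(total, step)) >= (-1))): true | total := 1 | result 1; eval_b: total := 5 | (((base - limit) * (limit - total)) == (total + step)): false | (not (((limit + step) - min(total, step)) >= (-1))): true | total := 1 | result 1; agreement on 1.
Sweeping the whole domain (210 inputs) finds no disagreement.
verdict: equivalent


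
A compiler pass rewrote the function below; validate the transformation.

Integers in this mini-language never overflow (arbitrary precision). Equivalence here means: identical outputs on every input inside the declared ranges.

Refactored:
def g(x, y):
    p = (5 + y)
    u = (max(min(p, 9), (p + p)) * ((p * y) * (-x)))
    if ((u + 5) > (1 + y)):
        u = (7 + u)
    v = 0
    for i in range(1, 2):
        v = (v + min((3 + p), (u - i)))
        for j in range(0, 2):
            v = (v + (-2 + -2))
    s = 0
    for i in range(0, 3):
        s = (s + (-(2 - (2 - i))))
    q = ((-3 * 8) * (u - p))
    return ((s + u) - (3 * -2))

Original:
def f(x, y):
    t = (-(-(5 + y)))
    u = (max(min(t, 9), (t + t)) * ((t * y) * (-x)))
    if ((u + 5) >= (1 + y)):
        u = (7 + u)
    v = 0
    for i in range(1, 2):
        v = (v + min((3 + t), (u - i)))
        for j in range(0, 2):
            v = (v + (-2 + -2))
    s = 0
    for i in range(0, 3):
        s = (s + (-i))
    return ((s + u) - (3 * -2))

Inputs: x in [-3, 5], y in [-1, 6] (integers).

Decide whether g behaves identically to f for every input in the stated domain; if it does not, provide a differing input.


x=0, y=4 yields 10 from f but 3 from g.
verdict: not equivalent; witness: x=0, y=4


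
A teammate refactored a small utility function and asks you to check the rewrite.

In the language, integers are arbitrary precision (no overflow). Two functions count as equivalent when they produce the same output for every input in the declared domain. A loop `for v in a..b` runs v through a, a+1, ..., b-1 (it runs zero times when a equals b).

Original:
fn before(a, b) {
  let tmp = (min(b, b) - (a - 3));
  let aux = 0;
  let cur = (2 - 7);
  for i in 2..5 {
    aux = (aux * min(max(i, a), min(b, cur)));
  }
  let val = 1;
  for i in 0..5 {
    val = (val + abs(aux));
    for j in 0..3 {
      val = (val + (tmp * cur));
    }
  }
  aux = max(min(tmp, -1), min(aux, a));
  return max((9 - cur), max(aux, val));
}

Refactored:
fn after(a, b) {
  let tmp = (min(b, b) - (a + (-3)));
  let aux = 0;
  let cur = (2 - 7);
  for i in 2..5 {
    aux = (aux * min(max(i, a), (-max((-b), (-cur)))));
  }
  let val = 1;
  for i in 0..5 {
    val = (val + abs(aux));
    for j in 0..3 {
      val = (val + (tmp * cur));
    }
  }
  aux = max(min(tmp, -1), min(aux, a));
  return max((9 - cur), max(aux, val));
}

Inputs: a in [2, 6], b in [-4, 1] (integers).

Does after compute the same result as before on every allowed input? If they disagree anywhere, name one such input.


Equivalent — the differences include min/max/abs usage differs, plus arithmetic usage differs, yet no declared input distinguishes the two.
As a probe, take a=6, b=-2: before runs tmp becomes -5; next aux becomes 0; next cur becomes -5; next at i=2:; next aux becomes 0; next at i=3:; next aux becomes 0; next at i=4:; next aux becomes 0; next val becomes 1; next at i=0:; next val becomes 1; next at j=0:; next val becomes 26; next at j=1:; next val becomes 51; next at j=2:; next val becomes 76; next at i=1:; next val becomes 76; next at j=0:; next val becomes 101; next at j=1:; next val becomes 126; next at j=2:; next val becomes 151; next at i=2:; next val becomes 151; next at j=0:; next val becomes 176; next at j=1:; next val becomes 201; next at j=2:; next val becomes 226; next at i=3:; next val becomes 226; next at j=0:; next val becomes 251; next at j=1:; next val becomes 276; next at j=2:; next val becomes 301; next at i=4:; next val becomes 301; next at j=0:; next val becomes 326; next at j=1:; next val becomes 351; next at j=2:; next val becomes 376; next aux becomes 0; next final value 376; after runs tmp becomes -5; next aux becomes 0; next cur becomes -5; next at i=2:; next aux becomes 0; next at i=3:; next aux becomes 0; next at i=4:; next aux becomes 0; next val becomes 1; next at i=0:; next val becomes 1; next at j=0:; next val becomes 26; next at j=1:; next val becomes 51; next at j=2:; next val becomes 76; next at i=1:; next val becomes 76; next at j=0:; next val becomes 101; next at j=1:; next val becomes 126; next at j=2:; next val becomes 151; next at i=2:; next val becomes 151; next at j=0:; next val becomes 176; next at j=1:; next val becomes 201; next at j=2:; next val becomes 226; next at i=3:; next val becomes 226; next at j=0:; next val becomes 251; next at j=1:; next val becomes 276; next at j=2:; next val becomes 301; next at i=4:; next val becomes 301; next at j=0:; next val becomes 326; next at j=1:; next val becomes 351; next at j=2:; next val becomes 376; next aux becomes 0; next final value 376; both end at 376.
Across all 30 domain points the two functions coincide.
verdict: equivalent


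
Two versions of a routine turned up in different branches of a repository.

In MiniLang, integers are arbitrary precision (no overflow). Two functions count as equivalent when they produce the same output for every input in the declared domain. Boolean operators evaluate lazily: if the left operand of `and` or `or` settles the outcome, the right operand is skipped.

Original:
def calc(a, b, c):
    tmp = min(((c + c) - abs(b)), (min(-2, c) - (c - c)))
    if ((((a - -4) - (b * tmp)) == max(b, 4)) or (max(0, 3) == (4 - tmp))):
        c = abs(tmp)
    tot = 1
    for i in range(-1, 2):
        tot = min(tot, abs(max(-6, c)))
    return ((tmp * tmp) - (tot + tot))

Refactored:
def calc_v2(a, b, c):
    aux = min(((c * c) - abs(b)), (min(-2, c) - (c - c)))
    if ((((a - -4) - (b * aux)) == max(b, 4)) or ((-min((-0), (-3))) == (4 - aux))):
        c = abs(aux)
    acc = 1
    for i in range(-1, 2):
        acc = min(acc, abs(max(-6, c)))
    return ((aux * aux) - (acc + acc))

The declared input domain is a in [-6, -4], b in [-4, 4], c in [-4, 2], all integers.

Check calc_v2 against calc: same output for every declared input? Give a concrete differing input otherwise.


Try a=-6, b=-4, c=-4.
calc: tmp = -12; ((((a - -4) - (b * tmp)) == max(b, 4)) or (max(0, 3) == (4 - tmp))) -> false; tot = 1; [i=-1]; tot = 1; [i=0]; tot = 1; [i=1]; tot = 1; return 142
calc_v2: aux = -4; ((((a - -4) - (b * aux)) == max(b, 4)) or ((-min((-0), (-3))) == (4 - aux))) -> false; acc = 1; [i=-1]; acc = 1; [i=0]; acc = 1; [i=1]; acc = 1; return 14
142 vs 14 — the two versions disagree here.
verdict: not equivalent; witness: a=-6, b=-4, c=-4


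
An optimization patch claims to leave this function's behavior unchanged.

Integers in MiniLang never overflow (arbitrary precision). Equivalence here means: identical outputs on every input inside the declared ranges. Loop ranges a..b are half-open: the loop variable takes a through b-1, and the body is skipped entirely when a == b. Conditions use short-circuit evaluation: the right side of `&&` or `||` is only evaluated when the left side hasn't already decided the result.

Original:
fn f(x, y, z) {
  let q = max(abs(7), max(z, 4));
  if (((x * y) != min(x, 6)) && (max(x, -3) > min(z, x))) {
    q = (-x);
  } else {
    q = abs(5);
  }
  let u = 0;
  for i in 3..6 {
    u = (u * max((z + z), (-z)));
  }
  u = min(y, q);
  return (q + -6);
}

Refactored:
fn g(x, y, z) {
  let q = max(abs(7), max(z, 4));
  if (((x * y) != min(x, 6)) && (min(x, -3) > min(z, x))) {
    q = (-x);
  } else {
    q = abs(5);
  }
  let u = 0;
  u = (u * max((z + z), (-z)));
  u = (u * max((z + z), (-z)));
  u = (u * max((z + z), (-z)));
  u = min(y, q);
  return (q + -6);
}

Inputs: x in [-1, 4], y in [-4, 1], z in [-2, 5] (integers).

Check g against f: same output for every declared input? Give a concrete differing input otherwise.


Take x=-1, y=-4, z=-2.
f: q := 7 | (((x * y) != min(x, 6)) && (max(x, -3) > min(z, x))): true | q := 1 | u := 0 | iter i=3: | u := 0 | iter i=4: | u := 0 | iter i=5: | u := 0 | u := -4 | result -5
g: q := 7 | (((x * y) != min(x, 6)) && (min(x, -3) > min(z, x))): false | q := 5 | u := 0 | u := 0 | u := 0 | u := 0 | u := -4 | result -1
-5 vs -1 — the two versions disagree here.
verdict: not equivalent; witness: x=-1, y=-4, z=-2


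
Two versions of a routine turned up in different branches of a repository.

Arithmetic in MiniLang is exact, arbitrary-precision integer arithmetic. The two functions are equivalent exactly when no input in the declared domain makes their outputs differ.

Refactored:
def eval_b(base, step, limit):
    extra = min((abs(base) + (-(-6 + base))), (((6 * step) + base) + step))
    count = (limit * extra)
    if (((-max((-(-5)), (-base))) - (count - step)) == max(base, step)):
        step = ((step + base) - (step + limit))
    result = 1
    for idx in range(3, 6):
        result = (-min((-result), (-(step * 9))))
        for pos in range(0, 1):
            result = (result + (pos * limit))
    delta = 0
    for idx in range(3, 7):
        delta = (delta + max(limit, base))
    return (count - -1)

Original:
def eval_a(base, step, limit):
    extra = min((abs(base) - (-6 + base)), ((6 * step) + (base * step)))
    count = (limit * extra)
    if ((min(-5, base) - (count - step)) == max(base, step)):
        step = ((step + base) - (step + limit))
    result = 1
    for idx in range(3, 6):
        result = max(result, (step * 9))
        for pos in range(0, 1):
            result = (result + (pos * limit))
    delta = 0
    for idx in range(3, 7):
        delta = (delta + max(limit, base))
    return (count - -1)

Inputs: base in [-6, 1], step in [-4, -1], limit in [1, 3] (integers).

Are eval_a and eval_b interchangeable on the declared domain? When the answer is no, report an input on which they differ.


Try base=-6, step=-4, limit=1.
eval_a: extra = 0; count = 0; ((min(-5, base) - (count - step)) == max(base, step)) -> false; result = 1; [idx=3]; result = 1; [pos=0]; result = 1; [idx=4]; result = 1; [pos=0]; result = 1; [idx=5]; result = 1; [pos=0]; result = 1; delta = 0; [idx=3]; delta = 1; [idx=4]; delta = 2; [idx=5]; delta = 3; [idx=6]; delta = 4; return 1
eval_b: extra = -34; count = -34; (((-max((-(-5)), (-base))) - (count - step)) == max(base, step)) -> false; result = 1; [idx=3]; result = 1; [pos=0]; result = 1; [idx=4]; result = 1; [pos=0]; result = 1; [idx=5]; result = 1; [pos=0]; result = 1; delta = 0; [idx=3]; delta = 1; [idx=4]; delta = 2; [idx=5]; delta = 3; [idx=6]; delta = 4; return -33
1 against -33: the behavior changed.
verdict: not equivalent; witness: base=-6, step=-4, limit=1


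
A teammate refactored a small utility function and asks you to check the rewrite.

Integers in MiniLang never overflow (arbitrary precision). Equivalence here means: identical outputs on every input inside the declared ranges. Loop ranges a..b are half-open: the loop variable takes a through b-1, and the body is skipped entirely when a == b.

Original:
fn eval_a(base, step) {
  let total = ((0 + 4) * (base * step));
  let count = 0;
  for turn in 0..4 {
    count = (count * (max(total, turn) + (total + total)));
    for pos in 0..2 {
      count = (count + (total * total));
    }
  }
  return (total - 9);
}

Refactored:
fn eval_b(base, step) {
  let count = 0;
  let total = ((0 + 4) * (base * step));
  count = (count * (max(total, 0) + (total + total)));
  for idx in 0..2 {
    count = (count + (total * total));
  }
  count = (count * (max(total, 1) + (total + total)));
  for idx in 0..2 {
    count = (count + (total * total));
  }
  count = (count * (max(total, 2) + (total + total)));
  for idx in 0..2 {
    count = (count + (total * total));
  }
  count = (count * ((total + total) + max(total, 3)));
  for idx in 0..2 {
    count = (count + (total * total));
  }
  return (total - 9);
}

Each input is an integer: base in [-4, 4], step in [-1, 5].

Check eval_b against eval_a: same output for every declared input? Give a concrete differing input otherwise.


Comparing the listings, the differences include: constant usage differs, statement counts differ, local variable names differ, loop structure differs, min/max/abs usage differs, arithmetic usage differs.
One worked example (base=-2, step=2) — eval_a: total = -16; count = 0; [turn=0]; count = 0; [pos=0]; count = 256; [pos=1]; count = 512; [turn=1]; count = -15872; [pos=0]; count = -15616; [pos=1]; count = -15360; [turn=2]; count = 460800; [pos=0]; count = 461056; [pos=1]; count = 461312; [turn=3]; count = -13378048; [pos=0]; count = -13377792; [pos=1]; count = -13377536; return -25; eval_b: count = 0; total = -16; count = 0; [idx=0]; count = 256; [idx=1]; count = 512; count = -15872; [idx=0]; count = -15616; [idx=1]; count = -15360; count = 460800; [idx=0]; count = 461056; [idx=1]; count = 461312; count = -13378048; [idx=0]; count = -13377792; [idx=1]; count = -13377536; return -25; agreement on -25.
Checked all 63 inputs in the declared domain: the outputs agree on every one.
verdict: equivalent


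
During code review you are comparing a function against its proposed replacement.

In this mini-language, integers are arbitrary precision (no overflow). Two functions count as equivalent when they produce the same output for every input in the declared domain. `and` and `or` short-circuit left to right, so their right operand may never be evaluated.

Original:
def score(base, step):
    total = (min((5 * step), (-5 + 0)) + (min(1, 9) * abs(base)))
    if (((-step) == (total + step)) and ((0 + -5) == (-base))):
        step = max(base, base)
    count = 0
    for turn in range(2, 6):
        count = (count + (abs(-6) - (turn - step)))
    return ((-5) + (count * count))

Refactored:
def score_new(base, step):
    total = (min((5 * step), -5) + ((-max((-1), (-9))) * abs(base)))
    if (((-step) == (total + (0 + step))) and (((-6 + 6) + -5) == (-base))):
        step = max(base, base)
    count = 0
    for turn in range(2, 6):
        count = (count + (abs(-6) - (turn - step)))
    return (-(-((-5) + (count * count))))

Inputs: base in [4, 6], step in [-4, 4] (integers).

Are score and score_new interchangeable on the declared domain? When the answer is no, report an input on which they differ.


Differences: min/max/abs usage differs; also constant usage differs; also arithmetic usage differs — yet all 27 inputs agree.
verdict: equivalent


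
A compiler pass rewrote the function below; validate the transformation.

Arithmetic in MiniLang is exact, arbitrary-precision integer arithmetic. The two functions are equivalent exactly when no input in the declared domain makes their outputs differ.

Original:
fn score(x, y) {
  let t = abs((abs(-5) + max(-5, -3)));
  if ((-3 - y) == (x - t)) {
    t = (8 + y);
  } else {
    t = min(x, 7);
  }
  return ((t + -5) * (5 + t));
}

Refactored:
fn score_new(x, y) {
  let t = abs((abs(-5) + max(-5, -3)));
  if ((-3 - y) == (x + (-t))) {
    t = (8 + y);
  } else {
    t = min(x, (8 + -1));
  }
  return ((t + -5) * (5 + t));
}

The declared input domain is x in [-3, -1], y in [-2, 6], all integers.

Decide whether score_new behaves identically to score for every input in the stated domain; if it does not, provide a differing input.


Side by side, the visible changes include: arithmetic usage differs; constant usage differs.
One worked example (x=-2, y=4) — score: t = 2; ((-3 - y) == (x - t)) -> false; t = -2; return -21; score_new: t = 2; ((-3 - y) == (x + (-t))) -> false; t = -2; return -21; agreement on -21.
Across all 27 domain points the two functions coincide.
verdict: equivalent


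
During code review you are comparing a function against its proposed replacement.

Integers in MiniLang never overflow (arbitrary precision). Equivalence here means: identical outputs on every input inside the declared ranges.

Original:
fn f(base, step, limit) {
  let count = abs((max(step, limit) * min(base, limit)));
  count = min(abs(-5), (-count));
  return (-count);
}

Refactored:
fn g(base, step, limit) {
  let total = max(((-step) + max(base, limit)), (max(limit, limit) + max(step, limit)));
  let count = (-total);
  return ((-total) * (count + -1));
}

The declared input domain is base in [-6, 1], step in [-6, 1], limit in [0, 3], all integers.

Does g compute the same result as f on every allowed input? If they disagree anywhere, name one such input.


Take base=-6, step=-6, limit=0.
f: count=0, then count=0, then returns 0
g: total=6, then count=-6, then returns 42
0 != 42, so the rewrite changes behavior.
verdict: not equivalent; witness: base=-6, step=-6, limit=0
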